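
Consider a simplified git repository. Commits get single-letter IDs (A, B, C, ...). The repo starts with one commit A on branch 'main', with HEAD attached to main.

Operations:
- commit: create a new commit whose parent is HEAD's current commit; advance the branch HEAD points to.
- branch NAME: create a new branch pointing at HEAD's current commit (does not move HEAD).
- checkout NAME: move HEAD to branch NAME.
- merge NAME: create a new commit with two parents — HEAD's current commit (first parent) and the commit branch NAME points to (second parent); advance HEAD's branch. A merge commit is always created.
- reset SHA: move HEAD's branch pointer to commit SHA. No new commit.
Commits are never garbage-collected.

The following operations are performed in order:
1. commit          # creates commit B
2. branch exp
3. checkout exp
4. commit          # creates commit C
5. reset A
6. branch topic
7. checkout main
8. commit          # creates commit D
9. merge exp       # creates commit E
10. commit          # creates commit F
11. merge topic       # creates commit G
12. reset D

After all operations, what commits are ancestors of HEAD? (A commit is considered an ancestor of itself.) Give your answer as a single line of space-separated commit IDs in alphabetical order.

Answer: A B D

Derivation:
After op 1 (commit): HEAD=main@B [main=B]
After op 2 (branch): HEAD=main@B [exp=B main=B]
After op 3 (checkout): HEAD=exp@B [exp=B main=B]
After op 4 (commit): HEAD=exp@C [exp=C main=B]
After op 5 (reset): HEAD=exp@A [exp=A main=B]
After op 6 (branch): HEAD=exp@A [exp=A main=B topic=A]
After op 7 (checkout): HEAD=main@B [exp=A main=B topic=A]
After op 8 (commit): HEAD=main@D [exp=A main=D topic=A]
After op 9 (merge): HEAD=main@E [exp=A main=E topic=A]
After op 10 (commit): HEAD=main@F [exp=A main=F topic=A]
After op 11 (merge): HEAD=main@G [exp=A main=G topic=A]
After op 12 (reset): HEAD=main@D [exp=A main=D topic=A]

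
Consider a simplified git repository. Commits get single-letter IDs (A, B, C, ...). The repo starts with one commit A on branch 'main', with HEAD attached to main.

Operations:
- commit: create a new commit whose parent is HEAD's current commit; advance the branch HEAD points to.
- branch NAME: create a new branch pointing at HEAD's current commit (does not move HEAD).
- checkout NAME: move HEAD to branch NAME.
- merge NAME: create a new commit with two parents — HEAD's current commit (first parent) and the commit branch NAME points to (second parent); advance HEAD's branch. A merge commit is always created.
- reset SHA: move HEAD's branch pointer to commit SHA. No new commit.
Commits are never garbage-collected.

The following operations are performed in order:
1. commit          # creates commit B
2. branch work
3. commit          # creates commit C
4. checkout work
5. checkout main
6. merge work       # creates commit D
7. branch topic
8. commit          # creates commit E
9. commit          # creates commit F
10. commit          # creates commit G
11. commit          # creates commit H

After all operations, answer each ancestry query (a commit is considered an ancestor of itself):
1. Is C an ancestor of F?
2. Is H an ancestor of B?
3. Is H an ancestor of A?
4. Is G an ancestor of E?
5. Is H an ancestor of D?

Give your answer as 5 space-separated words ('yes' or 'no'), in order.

After op 1 (commit): HEAD=main@B [main=B]
After op 2 (branch): HEAD=main@B [main=B work=B]
After op 3 (commit): HEAD=main@C [main=C work=B]
After op 4 (checkout): HEAD=work@B [main=C work=B]
After op 5 (checkout): HEAD=main@C [main=C work=B]
After op 6 (merge): HEAD=main@D [main=D work=B]
After op 7 (branch): HEAD=main@D [main=D topic=D work=B]
After op 8 (commit): HEAD=main@E [main=E topic=D work=B]
After op 9 (commit): HEAD=main@F [main=F topic=D work=B]
After op 10 (commit): HEAD=main@G [main=G topic=D work=B]
After op 11 (commit): HEAD=main@H [main=H topic=D work=B]
ancestors(F) = {A,B,C,D,E,F}; C in? yes
ancestors(B) = {A,B}; H in? no
ancestors(A) = {A}; H in? no
ancestors(E) = {A,B,C,D,E}; G in? no
ancestors(D) = {A,B,C,D}; H in? no

Answer: yes no no no no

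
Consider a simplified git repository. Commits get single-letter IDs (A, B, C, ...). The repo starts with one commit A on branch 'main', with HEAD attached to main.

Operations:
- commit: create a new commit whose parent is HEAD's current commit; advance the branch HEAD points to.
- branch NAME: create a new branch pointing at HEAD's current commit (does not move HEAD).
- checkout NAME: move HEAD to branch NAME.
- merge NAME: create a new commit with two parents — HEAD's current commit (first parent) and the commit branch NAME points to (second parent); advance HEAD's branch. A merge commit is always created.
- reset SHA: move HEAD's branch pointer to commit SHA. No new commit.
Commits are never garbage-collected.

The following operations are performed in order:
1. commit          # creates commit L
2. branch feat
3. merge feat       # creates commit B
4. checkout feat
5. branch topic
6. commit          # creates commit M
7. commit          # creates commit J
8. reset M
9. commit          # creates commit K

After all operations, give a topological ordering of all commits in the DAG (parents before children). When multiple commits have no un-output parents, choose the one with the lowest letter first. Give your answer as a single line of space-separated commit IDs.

Answer: A L B M J K

Derivation:
After op 1 (commit): HEAD=main@L [main=L]
After op 2 (branch): HEAD=main@L [feat=L main=L]
After op 3 (merge): HEAD=main@B [feat=L main=B]
After op 4 (checkout): HEAD=feat@L [feat=L main=B]
After op 5 (branch): HEAD=feat@L [feat=L main=B topic=L]
After op 6 (commit): HEAD=feat@M [feat=M main=B topic=L]
After op 7 (commit): HEAD=feat@J [feat=J main=B topic=L]
After op 8 (reset): HEAD=feat@M [feat=M main=B topic=L]
After op 9 (commit): HEAD=feat@K [feat=K main=B topic=L]
commit A: parents=[]
commit B: parents=['L', 'L']
commit J: parents=['M']
commit K: parents=['M']
commit L: parents=['A']
commit M: parents=['L']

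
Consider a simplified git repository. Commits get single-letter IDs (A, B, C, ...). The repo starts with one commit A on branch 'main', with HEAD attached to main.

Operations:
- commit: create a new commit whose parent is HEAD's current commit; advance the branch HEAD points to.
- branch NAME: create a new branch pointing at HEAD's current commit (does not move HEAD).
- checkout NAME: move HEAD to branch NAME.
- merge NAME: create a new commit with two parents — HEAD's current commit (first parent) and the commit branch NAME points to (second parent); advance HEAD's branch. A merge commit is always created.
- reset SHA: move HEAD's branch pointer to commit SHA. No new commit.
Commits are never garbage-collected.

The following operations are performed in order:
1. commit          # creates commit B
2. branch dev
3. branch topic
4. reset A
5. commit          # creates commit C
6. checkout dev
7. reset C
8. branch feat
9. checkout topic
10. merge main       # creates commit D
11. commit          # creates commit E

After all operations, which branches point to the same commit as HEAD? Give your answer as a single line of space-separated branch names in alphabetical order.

After op 1 (commit): HEAD=main@B [main=B]
After op 2 (branch): HEAD=main@B [dev=B main=B]
After op 3 (branch): HEAD=main@B [dev=B main=B topic=B]
After op 4 (reset): HEAD=main@A [dev=B main=A topic=B]
After op 5 (commit): HEAD=main@C [dev=B main=C topic=B]
After op 6 (checkout): HEAD=dev@B [dev=B main=C topic=B]
After op 7 (reset): HEAD=dev@C [dev=C main=C topic=B]
After op 8 (branch): HEAD=dev@C [dev=C feat=C main=C topic=B]
After op 9 (checkout): HEAD=topic@B [dev=C feat=C main=C topic=B]
After op 10 (merge): HEAD=topic@D [dev=C feat=C main=C topic=D]
After op 11 (commit): HEAD=topic@E [dev=C feat=C main=C topic=E]

Answer: topic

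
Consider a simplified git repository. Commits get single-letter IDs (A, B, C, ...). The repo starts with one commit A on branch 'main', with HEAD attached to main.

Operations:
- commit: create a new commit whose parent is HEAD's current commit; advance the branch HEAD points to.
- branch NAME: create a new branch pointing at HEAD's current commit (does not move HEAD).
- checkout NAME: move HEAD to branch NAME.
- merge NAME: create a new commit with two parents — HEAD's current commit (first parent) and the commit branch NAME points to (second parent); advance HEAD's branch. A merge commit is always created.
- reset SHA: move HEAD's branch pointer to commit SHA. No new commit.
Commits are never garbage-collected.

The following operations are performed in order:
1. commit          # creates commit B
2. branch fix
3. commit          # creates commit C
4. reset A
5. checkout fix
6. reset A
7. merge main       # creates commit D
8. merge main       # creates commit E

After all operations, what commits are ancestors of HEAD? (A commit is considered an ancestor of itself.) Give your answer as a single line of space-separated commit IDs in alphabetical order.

Answer: A D E

Derivation:
After op 1 (commit): HEAD=main@B [main=B]
After op 2 (branch): HEAD=main@B [fix=B main=B]
After op 3 (commit): HEAD=main@C [fix=B main=C]
After op 4 (reset): HEAD=main@A [fix=B main=A]
After op 5 (checkout): HEAD=fix@B [fix=B main=A]
After op 6 (reset): HEAD=fix@A [fix=A main=A]
After op 7 (merge): HEAD=fix@D [fix=D main=A]
After op 8 (merge): HEAD=fix@E [fix=E main=A]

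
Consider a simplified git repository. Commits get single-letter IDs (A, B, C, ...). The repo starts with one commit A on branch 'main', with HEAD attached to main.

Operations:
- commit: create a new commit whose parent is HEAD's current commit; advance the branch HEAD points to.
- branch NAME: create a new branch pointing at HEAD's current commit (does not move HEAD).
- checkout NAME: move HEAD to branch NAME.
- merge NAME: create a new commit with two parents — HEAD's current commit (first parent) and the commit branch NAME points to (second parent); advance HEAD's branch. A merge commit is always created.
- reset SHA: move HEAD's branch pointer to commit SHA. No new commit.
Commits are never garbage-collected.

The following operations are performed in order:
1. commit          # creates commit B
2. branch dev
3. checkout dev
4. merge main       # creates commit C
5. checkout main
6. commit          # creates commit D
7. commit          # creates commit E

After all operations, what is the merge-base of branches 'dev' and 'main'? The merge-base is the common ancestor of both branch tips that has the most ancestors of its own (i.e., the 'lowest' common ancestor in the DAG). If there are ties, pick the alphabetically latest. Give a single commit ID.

After op 1 (commit): HEAD=main@B [main=B]
After op 2 (branch): HEAD=main@B [dev=B main=B]
After op 3 (checkout): HEAD=dev@B [dev=B main=B]
After op 4 (merge): HEAD=dev@C [dev=C main=B]
After op 5 (checkout): HEAD=main@B [dev=C main=B]
After op 6 (commit): HEAD=main@D [dev=C main=D]
After op 7 (commit): HEAD=main@E [dev=C main=E]
ancestors(dev=C): ['A', 'B', 'C']
ancestors(main=E): ['A', 'B', 'D', 'E']
common: ['A', 'B']

Answer: B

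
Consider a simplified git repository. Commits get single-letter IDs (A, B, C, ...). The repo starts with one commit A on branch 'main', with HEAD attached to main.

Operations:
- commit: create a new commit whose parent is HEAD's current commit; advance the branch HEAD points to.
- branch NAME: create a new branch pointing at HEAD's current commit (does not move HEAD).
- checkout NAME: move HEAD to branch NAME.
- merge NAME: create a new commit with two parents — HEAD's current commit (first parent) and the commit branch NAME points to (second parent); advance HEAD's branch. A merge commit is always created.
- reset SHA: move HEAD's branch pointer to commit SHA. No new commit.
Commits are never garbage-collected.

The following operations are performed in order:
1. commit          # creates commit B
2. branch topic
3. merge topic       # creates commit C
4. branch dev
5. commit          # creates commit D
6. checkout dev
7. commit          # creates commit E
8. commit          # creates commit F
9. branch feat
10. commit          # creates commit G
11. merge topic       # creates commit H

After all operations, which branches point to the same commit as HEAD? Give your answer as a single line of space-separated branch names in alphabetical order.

After op 1 (commit): HEAD=main@B [main=B]
After op 2 (branch): HEAD=main@B [main=B topic=B]
After op 3 (merge): HEAD=main@C [main=C topic=B]
After op 4 (branch): HEAD=main@C [dev=C main=C topic=B]
After op 5 (commit): HEAD=main@D [dev=C main=D topic=B]
After op 6 (checkout): HEAD=dev@C [dev=C main=D topic=B]
After op 7 (commit): HEAD=dev@E [dev=E main=D topic=B]
After op 8 (commit): HEAD=dev@F [dev=F main=D topic=B]
After op 9 (branch): HEAD=dev@F [dev=F feat=F main=D topic=B]
After op 10 (commit): HEAD=dev@G [dev=G feat=F main=D topic=B]
After op 11 (merge): HEAD=dev@H [dev=H feat=F main=D topic=B]

Answer: dev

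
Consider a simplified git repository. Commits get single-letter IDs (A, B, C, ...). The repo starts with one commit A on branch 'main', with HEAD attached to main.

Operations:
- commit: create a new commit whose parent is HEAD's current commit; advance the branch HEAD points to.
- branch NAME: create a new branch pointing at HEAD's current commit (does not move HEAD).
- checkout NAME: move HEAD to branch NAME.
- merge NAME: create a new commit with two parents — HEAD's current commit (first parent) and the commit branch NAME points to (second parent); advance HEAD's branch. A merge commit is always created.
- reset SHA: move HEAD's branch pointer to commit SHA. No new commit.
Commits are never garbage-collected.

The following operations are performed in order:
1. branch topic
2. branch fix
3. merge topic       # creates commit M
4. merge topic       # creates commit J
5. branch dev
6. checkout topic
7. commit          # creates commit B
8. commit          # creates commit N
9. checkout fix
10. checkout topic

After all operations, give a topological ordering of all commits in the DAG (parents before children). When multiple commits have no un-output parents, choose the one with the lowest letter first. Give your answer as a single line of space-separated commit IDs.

Answer: A B M J N

Derivation:
After op 1 (branch): HEAD=main@A [main=A topic=A]
After op 2 (branch): HEAD=main@A [fix=A main=A topic=A]
After op 3 (merge): HEAD=main@M [fix=A main=M topic=A]
After op 4 (merge): HEAD=main@J [fix=A main=J topic=A]
After op 5 (branch): HEAD=main@J [dev=J fix=A main=J topic=A]
After op 6 (checkout): HEAD=topic@A [dev=J fix=A main=J topic=A]
After op 7 (commit): HEAD=topic@B [dev=J fix=A main=J topic=B]
After op 8 (commit): HEAD=topic@N [dev=J fix=A main=J topic=N]
After op 9 (checkout): HEAD=fix@A [dev=J fix=A main=J topic=N]
After op 10 (checkout): HEAD=topic@N [dev=J fix=A main=J topic=N]
commit A: parents=[]
commit B: parents=['A']
commit J: parents=['M', 'A']
commit M: parents=['A', 'A']
commit N: parents=['B']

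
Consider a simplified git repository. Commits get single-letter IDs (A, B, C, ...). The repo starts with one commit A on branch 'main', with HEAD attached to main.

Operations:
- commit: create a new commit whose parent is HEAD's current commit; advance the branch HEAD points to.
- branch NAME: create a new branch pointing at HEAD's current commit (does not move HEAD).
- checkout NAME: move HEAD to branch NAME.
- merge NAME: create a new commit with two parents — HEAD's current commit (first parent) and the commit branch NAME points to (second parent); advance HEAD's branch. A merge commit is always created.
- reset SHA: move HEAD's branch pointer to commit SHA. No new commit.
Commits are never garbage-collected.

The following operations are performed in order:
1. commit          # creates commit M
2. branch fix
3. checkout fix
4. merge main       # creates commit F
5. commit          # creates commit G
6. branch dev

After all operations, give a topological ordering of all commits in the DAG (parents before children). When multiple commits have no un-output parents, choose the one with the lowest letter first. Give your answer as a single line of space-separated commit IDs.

Answer: A M F G

Derivation:
After op 1 (commit): HEAD=main@M [main=M]
After op 2 (branch): HEAD=main@M [fix=M main=M]
After op 3 (checkout): HEAD=fix@M [fix=M main=M]
After op 4 (merge): HEAD=fix@F [fix=F main=M]
After op 5 (commit): HEAD=fix@G [fix=G main=M]
After op 6 (branch): HEAD=fix@G [dev=G fix=G main=M]
commit A: parents=[]
commit F: parents=['M', 'M']
commit G: parents=['F']
commit M: parents=['A']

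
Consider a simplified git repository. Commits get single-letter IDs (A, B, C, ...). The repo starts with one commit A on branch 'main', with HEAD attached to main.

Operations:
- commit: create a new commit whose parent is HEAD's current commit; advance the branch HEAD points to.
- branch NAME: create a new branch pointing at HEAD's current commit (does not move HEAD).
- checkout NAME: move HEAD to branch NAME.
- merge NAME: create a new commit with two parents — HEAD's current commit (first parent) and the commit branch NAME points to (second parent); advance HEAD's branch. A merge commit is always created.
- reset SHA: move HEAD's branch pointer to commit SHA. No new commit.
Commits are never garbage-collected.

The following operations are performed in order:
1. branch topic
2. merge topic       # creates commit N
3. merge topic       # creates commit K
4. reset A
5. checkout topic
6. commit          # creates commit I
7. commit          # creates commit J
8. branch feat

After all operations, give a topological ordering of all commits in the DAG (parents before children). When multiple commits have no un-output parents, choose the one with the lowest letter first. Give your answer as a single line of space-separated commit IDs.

Answer: A I J N K

Derivation:
After op 1 (branch): HEAD=main@A [main=A topic=A]
After op 2 (merge): HEAD=main@N [main=N topic=A]
After op 3 (merge): HEAD=main@K [main=K topic=A]
After op 4 (reset): HEAD=main@A [main=A topic=A]
After op 5 (checkout): HEAD=topic@A [main=A topic=A]
After op 6 (commit): HEAD=topic@I [main=A topic=I]
After op 7 (commit): HEAD=topic@J [main=A topic=J]
After op 8 (branch): HEAD=topic@J [feat=J main=A topic=J]
commit A: parents=[]
commit I: parents=['A']
commit J: parents=['I']
commit K: parents=['N', 'A']
commit N: parents=['A', 'A']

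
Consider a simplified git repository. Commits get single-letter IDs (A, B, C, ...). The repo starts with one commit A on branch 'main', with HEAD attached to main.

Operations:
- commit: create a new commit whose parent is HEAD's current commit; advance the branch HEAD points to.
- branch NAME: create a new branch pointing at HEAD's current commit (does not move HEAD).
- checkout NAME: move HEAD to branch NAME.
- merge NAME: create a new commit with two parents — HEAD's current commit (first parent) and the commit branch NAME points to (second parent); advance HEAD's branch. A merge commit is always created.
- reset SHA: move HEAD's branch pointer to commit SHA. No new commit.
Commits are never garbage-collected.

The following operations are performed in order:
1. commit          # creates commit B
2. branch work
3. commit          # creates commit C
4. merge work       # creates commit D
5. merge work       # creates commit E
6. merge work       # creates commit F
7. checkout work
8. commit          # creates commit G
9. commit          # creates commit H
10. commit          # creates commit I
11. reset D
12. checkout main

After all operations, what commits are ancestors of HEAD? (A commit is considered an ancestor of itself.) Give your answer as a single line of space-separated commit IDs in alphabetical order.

After op 1 (commit): HEAD=main@B [main=B]
After op 2 (branch): HEAD=main@B [main=B work=B]
After op 3 (commit): HEAD=main@C [main=C work=B]
After op 4 (merge): HEAD=main@D [main=D work=B]
After op 5 (merge): HEAD=main@E [main=E work=B]
After op 6 (merge): HEAD=main@F [main=F work=B]
After op 7 (checkout): HEAD=work@B [main=F work=B]
After op 8 (commit): HEAD=work@G [main=F work=G]
After op 9 (commit): HEAD=work@H [main=F work=H]
After op 10 (commit): HEAD=work@I [main=F work=I]
After op 11 (reset): HEAD=work@D [main=F work=D]
After op 12 (checkout): HEAD=main@F [main=F work=D]

Answer: A B C D E F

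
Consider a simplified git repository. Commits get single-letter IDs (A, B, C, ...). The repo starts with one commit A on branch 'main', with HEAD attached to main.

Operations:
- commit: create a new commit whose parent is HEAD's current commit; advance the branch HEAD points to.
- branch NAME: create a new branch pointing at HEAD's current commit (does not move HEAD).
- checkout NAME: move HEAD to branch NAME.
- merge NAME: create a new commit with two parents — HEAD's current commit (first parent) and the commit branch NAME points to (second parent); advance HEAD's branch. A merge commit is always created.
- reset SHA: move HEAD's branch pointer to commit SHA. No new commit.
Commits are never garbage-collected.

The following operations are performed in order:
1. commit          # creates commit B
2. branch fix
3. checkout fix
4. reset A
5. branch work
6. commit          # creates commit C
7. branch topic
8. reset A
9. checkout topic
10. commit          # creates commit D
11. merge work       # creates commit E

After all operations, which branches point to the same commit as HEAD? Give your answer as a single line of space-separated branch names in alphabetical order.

After op 1 (commit): HEAD=main@B [main=B]
After op 2 (branch): HEAD=main@B [fix=B main=B]
After op 3 (checkout): HEAD=fix@B [fix=B main=B]
After op 4 (reset): HEAD=fix@A [fix=A main=B]
After op 5 (branch): HEAD=fix@A [fix=A main=B work=A]
After op 6 (commit): HEAD=fix@C [fix=C main=B work=A]
After op 7 (branch): HEAD=fix@C [fix=C main=B topic=C work=A]
After op 8 (reset): HEAD=fix@A [fix=A main=B topic=C work=A]
After op 9 (checkout): HEAD=topic@C [fix=A main=B topic=C work=A]
After op 10 (commit): HEAD=topic@D [fix=A main=B topic=D work=A]
After op 11 (merge): HEAD=topic@E [fix=A main=B topic=E work=A]

Answer: topic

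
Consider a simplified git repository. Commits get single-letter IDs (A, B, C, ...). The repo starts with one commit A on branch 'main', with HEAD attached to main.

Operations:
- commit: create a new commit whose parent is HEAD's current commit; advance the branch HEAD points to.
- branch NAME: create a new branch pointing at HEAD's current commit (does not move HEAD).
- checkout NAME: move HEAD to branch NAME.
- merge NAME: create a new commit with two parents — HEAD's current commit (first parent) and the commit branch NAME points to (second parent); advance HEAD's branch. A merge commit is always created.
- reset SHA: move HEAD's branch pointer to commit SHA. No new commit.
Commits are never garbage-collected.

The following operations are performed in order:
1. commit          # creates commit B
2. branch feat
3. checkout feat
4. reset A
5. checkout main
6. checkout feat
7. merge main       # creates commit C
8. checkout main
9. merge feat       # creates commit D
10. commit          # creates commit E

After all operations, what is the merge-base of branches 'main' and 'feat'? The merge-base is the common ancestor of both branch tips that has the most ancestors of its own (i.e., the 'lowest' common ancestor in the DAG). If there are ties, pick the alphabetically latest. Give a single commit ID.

Answer: C

Derivation:
After op 1 (commit): HEAD=main@B [main=B]
After op 2 (branch): HEAD=main@B [feat=B main=B]
After op 3 (checkout): HEAD=feat@B [feat=B main=B]
After op 4 (reset): HEAD=feat@A [feat=A main=B]
After op 5 (checkout): HEAD=main@B [feat=A main=B]
After op 6 (checkout): HEAD=feat@A [feat=A main=B]
After op 7 (merge): HEAD=feat@C [feat=C main=B]
After op 8 (checkout): HEAD=main@B [feat=C main=B]
After op 9 (merge): HEAD=main@D [feat=C main=D]
After op 10 (commit): HEAD=main@E [feat=C main=E]
ancestors(main=E): ['A', 'B', 'C', 'D', 'E']
ancestors(feat=C): ['A', 'B', 'C']
common: ['A', 'B', 'C']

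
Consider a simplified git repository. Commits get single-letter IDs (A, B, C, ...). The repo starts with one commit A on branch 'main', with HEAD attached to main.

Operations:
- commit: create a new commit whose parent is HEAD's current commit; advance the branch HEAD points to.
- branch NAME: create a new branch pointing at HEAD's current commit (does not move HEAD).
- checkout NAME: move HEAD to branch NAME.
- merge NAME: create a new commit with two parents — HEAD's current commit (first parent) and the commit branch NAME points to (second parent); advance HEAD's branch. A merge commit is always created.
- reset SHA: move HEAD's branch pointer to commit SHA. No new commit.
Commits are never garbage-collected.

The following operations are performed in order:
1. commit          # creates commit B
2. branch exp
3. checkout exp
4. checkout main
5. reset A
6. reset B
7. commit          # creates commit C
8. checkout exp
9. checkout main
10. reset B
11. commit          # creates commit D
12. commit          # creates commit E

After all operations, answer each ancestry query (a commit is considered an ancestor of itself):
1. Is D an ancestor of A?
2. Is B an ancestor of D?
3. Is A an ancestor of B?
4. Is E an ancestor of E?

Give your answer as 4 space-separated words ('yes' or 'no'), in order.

Answer: no yes yes yes

Derivation:
After op 1 (commit): HEAD=main@B [main=B]
After op 2 (branch): HEAD=main@B [exp=B main=B]
After op 3 (checkout): HEAD=exp@B [exp=B main=B]
After op 4 (checkout): HEAD=main@B [exp=B main=B]
After op 5 (reset): HEAD=main@A [exp=B main=A]
After op 6 (reset): HEAD=main@B [exp=B main=B]
After op 7 (commit): HEAD=main@C [exp=B main=C]
After op 8 (checkout): HEAD=exp@B [exp=B main=C]
After op 9 (checkout): HEAD=main@C [exp=B main=C]
After op 10 (reset): HEAD=main@B [exp=B main=B]
After op 11 (commit): HEAD=main@D [exp=B main=D]
After op 12 (commit): HEAD=main@E [exp=B main=E]
ancestors(A) = {A}; D in? no
ancestors(D) = {A,B,D}; B in? yes
ancestors(B) = {A,B}; A in? yes
ancestors(E) = {A,B,D,E}; E in? yes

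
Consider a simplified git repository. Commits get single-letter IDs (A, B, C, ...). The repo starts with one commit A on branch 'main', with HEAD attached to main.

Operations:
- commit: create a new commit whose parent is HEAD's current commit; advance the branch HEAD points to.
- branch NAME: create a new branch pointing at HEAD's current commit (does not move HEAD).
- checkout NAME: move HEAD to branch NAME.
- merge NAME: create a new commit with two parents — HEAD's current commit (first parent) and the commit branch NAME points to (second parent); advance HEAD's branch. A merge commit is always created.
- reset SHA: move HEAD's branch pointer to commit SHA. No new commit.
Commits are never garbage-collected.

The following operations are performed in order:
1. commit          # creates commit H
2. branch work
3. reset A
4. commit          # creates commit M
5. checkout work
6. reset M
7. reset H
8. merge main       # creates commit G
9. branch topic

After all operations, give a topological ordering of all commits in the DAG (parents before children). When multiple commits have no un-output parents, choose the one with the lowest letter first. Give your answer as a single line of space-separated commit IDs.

After op 1 (commit): HEAD=main@H [main=H]
After op 2 (branch): HEAD=main@H [main=H work=H]
After op 3 (reset): HEAD=main@A [main=A work=H]
After op 4 (commit): HEAD=main@M [main=M work=H]
After op 5 (checkout): HEAD=work@H [main=M work=H]
After op 6 (reset): HEAD=work@M [main=M work=M]
After op 7 (reset): HEAD=work@H [main=M work=H]
After op 8 (merge): HEAD=work@G [main=M work=G]
After op 9 (branch): HEAD=work@G [main=M topic=G work=G]
commit A: parents=[]
commit G: parents=['H', 'M']
commit H: parents=['A']
commit M: parents=['A']

Answer: A H M G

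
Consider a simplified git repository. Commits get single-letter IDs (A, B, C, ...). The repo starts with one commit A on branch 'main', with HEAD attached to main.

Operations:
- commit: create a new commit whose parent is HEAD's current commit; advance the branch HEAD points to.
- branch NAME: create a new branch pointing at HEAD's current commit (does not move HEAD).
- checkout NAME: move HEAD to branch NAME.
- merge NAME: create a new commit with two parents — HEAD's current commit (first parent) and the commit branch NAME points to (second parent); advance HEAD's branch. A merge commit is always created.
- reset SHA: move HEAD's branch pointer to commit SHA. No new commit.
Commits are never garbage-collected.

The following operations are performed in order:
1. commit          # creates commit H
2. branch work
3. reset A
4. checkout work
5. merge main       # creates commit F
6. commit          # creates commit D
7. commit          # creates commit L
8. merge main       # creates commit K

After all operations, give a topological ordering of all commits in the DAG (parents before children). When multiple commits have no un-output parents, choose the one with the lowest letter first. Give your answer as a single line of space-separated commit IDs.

Answer: A H F D L K

Derivation:
After op 1 (commit): HEAD=main@H [main=H]
After op 2 (branch): HEAD=main@H [main=H work=H]
After op 3 (reset): HEAD=main@A [main=A work=H]
After op 4 (checkout): HEAD=work@H [main=A work=H]
After op 5 (merge): HEAD=work@F [main=A work=F]
After op 6 (commit): HEAD=work@D [main=A work=D]
After op 7 (commit): HEAD=work@L [main=A work=L]
After op 8 (merge): HEAD=work@K [main=A work=K]
commit A: parents=[]
commit D: parents=['F']
commit F: parents=['H', 'A']
commit H: parents=['A']
commit K: parents=['L', 'A']
commit L: parents=['D']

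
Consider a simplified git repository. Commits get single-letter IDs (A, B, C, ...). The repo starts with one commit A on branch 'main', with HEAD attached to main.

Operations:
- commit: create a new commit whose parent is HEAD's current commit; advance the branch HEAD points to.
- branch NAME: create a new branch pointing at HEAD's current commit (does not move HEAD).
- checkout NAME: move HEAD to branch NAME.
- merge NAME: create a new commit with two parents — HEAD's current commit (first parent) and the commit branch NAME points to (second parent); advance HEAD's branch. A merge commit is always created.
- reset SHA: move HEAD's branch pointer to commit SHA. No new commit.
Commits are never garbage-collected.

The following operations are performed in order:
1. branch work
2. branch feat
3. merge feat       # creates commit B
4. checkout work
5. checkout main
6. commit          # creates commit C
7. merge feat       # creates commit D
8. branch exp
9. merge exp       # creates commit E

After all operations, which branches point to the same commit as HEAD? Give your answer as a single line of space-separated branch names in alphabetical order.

After op 1 (branch): HEAD=main@A [main=A work=A]
After op 2 (branch): HEAD=main@A [feat=A main=A work=A]
After op 3 (merge): HEAD=main@B [feat=A main=B work=A]
After op 4 (checkout): HEAD=work@A [feat=A main=B work=A]
After op 5 (checkout): HEAD=main@B [feat=A main=B work=A]
After op 6 (commit): HEAD=main@C [feat=A main=C work=A]
After op 7 (merge): HEAD=main@D [feat=A main=D work=A]
After op 8 (branch): HEAD=main@D [exp=D feat=A main=D work=A]
After op 9 (merge): HEAD=main@E [exp=D feat=A main=E work=A]

Answer: main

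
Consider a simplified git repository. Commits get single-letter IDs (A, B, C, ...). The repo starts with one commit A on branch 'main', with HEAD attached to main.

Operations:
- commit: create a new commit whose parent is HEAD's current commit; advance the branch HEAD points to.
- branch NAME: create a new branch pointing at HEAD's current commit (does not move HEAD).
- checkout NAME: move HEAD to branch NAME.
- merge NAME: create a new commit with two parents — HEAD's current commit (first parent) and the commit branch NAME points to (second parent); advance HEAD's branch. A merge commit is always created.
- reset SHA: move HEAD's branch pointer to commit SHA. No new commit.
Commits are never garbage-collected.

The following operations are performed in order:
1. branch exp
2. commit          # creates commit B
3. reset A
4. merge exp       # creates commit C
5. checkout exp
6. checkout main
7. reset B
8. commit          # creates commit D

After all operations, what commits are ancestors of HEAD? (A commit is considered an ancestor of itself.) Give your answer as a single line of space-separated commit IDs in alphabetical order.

After op 1 (branch): HEAD=main@A [exp=A main=A]
After op 2 (commit): HEAD=main@B [exp=A main=B]
After op 3 (reset): HEAD=main@A [exp=A main=A]
After op 4 (merge): HEAD=main@C [exp=A main=C]
After op 5 (checkout): HEAD=exp@A [exp=A main=C]
After op 6 (checkout): HEAD=main@C [exp=A main=C]
After op 7 (reset): HEAD=main@B [exp=A main=B]
After op 8 (commit): HEAD=main@D [exp=A main=D]

Answer: A B D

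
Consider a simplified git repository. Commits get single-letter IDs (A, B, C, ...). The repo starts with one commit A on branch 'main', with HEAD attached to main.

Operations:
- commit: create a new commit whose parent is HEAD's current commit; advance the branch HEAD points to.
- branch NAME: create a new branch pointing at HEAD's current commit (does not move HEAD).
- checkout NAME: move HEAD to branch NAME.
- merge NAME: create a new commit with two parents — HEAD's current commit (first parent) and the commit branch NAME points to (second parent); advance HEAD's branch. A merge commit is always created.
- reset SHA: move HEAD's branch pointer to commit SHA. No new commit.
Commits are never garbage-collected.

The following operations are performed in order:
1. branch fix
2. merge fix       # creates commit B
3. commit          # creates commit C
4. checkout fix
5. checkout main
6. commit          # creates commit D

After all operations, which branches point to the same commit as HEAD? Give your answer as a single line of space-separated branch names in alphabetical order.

Answer: main

Derivation:
After op 1 (branch): HEAD=main@A [fix=A main=A]
After op 2 (merge): HEAD=main@B [fix=A main=B]
After op 3 (commit): HEAD=main@C [fix=A main=C]
After op 4 (checkout): HEAD=fix@A [fix=A main=C]
After op 5 (checkout): HEAD=main@C [fix=A main=C]
After op 6 (commit): HEAD=main@D [fix=A main=D]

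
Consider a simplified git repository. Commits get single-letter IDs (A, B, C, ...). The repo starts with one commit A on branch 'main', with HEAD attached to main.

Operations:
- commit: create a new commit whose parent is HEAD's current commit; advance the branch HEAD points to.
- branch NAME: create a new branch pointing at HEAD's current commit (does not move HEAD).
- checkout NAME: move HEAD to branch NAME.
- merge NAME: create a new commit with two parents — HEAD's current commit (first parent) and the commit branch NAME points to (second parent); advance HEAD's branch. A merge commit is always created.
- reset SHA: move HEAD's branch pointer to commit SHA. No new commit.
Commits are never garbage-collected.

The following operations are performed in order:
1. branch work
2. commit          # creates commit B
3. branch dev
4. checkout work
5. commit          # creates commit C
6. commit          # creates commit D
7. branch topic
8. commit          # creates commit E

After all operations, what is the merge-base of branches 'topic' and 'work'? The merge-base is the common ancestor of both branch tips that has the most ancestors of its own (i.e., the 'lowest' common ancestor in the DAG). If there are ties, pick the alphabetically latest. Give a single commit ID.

After op 1 (branch): HEAD=main@A [main=A work=A]
After op 2 (commit): HEAD=main@B [main=B work=A]
After op 3 (branch): HEAD=main@B [dev=B main=B work=A]
After op 4 (checkout): HEAD=work@A [dev=B main=B work=A]
After op 5 (commit): HEAD=work@C [dev=B main=B work=C]
After op 6 (commit): HEAD=work@D [dev=B main=B work=D]
After op 7 (branch): HEAD=work@D [dev=B main=B topic=D work=D]
After op 8 (commit): HEAD=work@E [dev=B main=B topic=D work=E]
ancestors(topic=D): ['A', 'C', 'D']
ancestors(work=E): ['A', 'C', 'D', 'E']
common: ['A', 'C', 'D']

Answer: D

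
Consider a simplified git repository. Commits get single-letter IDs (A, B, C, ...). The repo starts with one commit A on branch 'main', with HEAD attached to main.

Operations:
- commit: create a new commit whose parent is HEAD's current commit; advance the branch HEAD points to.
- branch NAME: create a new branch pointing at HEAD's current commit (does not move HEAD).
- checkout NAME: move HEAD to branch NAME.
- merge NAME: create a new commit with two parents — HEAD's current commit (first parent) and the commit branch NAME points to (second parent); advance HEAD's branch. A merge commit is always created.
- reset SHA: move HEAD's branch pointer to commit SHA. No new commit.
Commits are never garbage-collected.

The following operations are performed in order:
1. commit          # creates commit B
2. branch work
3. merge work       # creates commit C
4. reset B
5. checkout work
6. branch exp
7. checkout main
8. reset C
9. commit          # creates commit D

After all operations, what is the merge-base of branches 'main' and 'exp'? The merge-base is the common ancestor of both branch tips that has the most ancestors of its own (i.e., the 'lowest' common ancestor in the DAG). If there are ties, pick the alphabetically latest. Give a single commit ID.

After op 1 (commit): HEAD=main@B [main=B]
After op 2 (branch): HEAD=main@B [main=B work=B]
After op 3 (merge): HEAD=main@C [main=C work=B]
After op 4 (reset): HEAD=main@B [main=B work=B]
After op 5 (checkout): HEAD=work@B [main=B work=B]
After op 6 (branch): HEAD=work@B [exp=B main=B work=B]
After op 7 (checkout): HEAD=main@B [exp=B main=B work=B]
After op 8 (reset): HEAD=main@C [exp=B main=C work=B]
After op 9 (commit): HEAD=main@D [exp=B main=D work=B]
ancestors(main=D): ['A', 'B', 'C', 'D']
ancestors(exp=B): ['A', 'B']
common: ['A', 'B']

Answer: B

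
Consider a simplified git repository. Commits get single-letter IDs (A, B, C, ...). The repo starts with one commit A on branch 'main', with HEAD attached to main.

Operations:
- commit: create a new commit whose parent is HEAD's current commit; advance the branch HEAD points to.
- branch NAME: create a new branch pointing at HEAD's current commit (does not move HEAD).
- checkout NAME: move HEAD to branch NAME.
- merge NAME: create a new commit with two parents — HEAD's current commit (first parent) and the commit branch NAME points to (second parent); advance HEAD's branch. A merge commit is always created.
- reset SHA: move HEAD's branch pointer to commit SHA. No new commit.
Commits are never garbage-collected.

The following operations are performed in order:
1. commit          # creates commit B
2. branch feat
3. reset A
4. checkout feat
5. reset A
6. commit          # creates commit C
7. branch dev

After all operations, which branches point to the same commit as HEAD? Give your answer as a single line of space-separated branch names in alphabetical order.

After op 1 (commit): HEAD=main@B [main=B]
After op 2 (branch): HEAD=main@B [feat=B main=B]
After op 3 (reset): HEAD=main@A [feat=B main=A]
After op 4 (checkout): HEAD=feat@B [feat=B main=A]
After op 5 (reset): HEAD=feat@A [feat=A main=A]
After op 6 (commit): HEAD=feat@C [feat=C main=A]
After op 7 (branch): HEAD=feat@C [dev=C feat=C main=A]

Answer: dev feat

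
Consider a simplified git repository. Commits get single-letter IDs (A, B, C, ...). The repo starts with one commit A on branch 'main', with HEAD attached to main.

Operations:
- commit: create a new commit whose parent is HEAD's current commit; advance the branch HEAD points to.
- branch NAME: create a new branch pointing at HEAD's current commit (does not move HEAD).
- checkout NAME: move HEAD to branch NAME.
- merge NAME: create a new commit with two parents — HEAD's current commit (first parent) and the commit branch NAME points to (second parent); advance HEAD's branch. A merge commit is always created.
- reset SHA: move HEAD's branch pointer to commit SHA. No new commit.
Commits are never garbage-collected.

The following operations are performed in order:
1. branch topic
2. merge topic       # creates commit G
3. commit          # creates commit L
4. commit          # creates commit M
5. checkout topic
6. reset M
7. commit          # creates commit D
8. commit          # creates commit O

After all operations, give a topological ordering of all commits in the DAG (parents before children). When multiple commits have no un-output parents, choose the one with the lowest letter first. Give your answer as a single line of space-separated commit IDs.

After op 1 (branch): HEAD=main@A [main=A topic=A]
After op 2 (merge): HEAD=main@G [main=G topic=A]
After op 3 (commit): HEAD=main@L [main=L topic=A]
After op 4 (commit): HEAD=main@M [main=M topic=A]
After op 5 (checkout): HEAD=topic@A [main=M topic=A]
After op 6 (reset): HEAD=topic@M [main=M topic=M]
After op 7 (commit): HEAD=topic@D [main=M topic=D]
After op 8 (commit): HEAD=topic@O [main=M topic=O]
commit A: parents=[]
commit D: parents=['M']
commit G: parents=['A', 'A']
commit L: parents=['G']
commit M: parents=['L']
commit O: parents=['D']

Answer: A G L M D O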